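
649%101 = 43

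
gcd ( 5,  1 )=1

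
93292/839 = 111+163/839 = 111.19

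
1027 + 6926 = 7953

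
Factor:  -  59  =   -59^1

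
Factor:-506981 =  - 181^1*2801^1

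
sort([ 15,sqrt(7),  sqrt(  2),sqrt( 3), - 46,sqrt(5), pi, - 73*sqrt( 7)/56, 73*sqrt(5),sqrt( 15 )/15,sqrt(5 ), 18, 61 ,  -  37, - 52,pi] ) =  [-52,- 46, - 37, - 73*sqrt(7 ) /56,sqrt( 15 ) /15,sqrt(2),sqrt( 3) , sqrt(5) , sqrt(5), sqrt( 7 ),pi, pi,15,18,61,73*sqrt(5 ) ] 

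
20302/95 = 20302/95=213.71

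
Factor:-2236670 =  - 2^1*5^1*223667^1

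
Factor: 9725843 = 571^1*17033^1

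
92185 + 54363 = 146548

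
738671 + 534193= 1272864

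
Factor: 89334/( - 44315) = -2^1  *  3^2 * 5^( - 1)*7^1*709^1*8863^(-1 )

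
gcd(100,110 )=10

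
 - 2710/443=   -  2710/443 = - 6.12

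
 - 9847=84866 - 94713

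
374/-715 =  -34/65= - 0.52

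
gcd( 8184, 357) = 3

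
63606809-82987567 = - 19380758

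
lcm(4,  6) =12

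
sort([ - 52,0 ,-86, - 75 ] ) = [- 86, - 75 ,-52 , 0 ] 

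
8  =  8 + 0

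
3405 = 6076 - 2671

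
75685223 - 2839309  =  72845914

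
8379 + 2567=10946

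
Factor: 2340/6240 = 2^(-3)*3^1 = 3/8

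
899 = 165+734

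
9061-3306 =5755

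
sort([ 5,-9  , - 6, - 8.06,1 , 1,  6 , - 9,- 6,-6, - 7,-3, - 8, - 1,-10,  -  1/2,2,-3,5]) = [ - 10,-9, - 9, - 8.06, - 8, - 7  , - 6, - 6, - 6, - 3 , - 3 , - 1, - 1/2, 1 , 1,2,5,5, 6 ] 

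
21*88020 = 1848420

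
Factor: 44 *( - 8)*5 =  - 1760  =  -2^5 * 5^1*11^1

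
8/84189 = 8/84189 = 0.00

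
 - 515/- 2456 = 515/2456 = 0.21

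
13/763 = 13/763= 0.02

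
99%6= 3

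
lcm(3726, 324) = 7452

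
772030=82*9415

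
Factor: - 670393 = - 29^1*23117^1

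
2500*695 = 1737500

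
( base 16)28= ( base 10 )40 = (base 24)1G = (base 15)2A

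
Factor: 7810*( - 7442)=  - 58122020  =  - 2^2*5^1 * 11^1 * 61^2*71^1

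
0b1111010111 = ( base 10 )983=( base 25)1E8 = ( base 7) 2603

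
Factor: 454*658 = 298732= 2^2*7^1*47^1*227^1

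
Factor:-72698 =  - 2^1 * 163^1*223^1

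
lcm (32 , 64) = 64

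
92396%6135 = 371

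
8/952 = 1/119  =  0.01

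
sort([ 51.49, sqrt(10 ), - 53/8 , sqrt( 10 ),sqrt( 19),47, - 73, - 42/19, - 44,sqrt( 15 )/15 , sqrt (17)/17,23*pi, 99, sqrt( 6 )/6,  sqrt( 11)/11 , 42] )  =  [  -  73 , - 44 , - 53/8,-42/19,  sqrt( 17 )/17,sqrt ( 15 )/15,sqrt( 11 )/11,  sqrt( 6 ) /6,sqrt( 10),sqrt (10),  sqrt( 19),  42,47, 51.49, 23*pi,99 ]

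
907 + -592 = 315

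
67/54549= 67/54549 = 0.00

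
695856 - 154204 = 541652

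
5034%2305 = 424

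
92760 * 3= 278280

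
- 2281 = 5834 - 8115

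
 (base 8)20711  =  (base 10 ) 8649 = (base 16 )21C9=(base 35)724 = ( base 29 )A87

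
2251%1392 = 859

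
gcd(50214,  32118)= 6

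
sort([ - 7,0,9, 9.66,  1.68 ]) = [-7,0, 1.68, 9, 9.66 ]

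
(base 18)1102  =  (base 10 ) 6158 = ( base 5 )144113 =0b1100000001110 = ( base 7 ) 23645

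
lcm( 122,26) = 1586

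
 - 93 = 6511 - 6604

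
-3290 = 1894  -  5184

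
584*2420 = 1413280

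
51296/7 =7328  =  7328.00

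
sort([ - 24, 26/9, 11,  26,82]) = [ - 24 , 26/9, 11, 26,  82]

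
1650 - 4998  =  -3348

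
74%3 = 2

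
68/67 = 68/67  =  1.01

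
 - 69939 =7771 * ( - 9 ) 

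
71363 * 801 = 57161763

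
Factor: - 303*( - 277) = 3^1*101^1*277^1 = 83931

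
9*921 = 8289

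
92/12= 7+2/3 = 7.67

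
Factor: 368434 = 2^1*11^1*16747^1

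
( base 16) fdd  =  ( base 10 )4061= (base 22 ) 88d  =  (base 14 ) 16a1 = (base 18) c9b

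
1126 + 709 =1835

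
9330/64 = 145 + 25/32= 145.78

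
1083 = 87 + 996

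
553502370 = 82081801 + 471420569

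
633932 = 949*668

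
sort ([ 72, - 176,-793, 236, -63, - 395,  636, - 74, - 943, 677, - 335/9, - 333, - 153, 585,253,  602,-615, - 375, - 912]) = [ - 943, - 912, - 793, - 615, - 395, - 375, - 333, - 176, - 153, - 74, -63,  -  335/9, 72, 236, 253,585,602,636, 677] 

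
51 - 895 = -844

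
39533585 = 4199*9415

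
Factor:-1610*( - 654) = 1052940 = 2^2*3^1*5^1*7^1*23^1*109^1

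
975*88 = 85800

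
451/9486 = 451/9486 = 0.05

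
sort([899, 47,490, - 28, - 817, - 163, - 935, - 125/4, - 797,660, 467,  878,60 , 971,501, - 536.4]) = [ - 935, - 817, - 797, - 536.4, - 163, - 125/4, - 28,47,60,467,490,501,660 , 878 , 899, 971]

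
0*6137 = 0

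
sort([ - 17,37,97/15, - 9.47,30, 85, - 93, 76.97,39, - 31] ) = [ - 93, - 31 ,-17, - 9.47, 97/15, 30,37,39, 76.97,85 ] 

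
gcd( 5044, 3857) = 1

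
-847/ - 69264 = 847/69264 = 0.01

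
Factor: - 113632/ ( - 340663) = 2^5*17^ ( - 1 ) * 29^( -1)*53^1*67^1*691^( - 1 )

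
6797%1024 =653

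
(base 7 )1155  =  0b110110000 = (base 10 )432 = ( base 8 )660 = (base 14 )22C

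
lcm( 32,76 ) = 608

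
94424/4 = 23606 =23606.00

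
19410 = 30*647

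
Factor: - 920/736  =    -  2^( - 2) * 5^1 = - 5/4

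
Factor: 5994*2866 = 2^2 * 3^4 * 37^1 * 1433^1 = 17178804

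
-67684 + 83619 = 15935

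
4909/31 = 4909/31 = 158.35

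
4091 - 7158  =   - 3067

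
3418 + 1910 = 5328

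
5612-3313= 2299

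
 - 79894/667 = -79894/667 = - 119.78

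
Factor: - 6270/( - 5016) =5/4 =2^(- 2)*5^1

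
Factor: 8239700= 2^2*5^2*7^1*79^1*149^1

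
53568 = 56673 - 3105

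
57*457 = 26049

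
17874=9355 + 8519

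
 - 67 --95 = 28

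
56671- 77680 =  - 21009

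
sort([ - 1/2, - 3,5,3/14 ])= [-3, - 1/2,3/14,5 ]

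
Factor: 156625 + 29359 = 185984 = 2^7*1453^1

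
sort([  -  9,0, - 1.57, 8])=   [ - 9, - 1.57,0,8]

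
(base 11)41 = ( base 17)2b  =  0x2d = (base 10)45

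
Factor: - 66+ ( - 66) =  - 132 = - 2^2*3^1*11^1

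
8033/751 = 8033/751  =  10.70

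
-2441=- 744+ - 1697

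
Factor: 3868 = 2^2*967^1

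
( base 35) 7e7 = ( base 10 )9072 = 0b10001101110000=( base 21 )KC0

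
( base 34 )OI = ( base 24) 1AI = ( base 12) 596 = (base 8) 1502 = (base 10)834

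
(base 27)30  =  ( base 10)81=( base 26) 33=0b1010001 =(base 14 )5B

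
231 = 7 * 33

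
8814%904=678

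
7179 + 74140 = 81319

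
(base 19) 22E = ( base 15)369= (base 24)186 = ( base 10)774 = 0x306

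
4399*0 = 0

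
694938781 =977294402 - 282355621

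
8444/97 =8444/97 = 87.05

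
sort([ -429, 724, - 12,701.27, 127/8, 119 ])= [ -429,-12,127/8 , 119,701.27,724] 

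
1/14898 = 1/14898= 0.00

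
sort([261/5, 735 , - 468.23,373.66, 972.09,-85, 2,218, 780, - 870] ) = [ - 870,-468.23, - 85, 2, 261/5, 218, 373.66, 735,780, 972.09] 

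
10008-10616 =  - 608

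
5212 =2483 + 2729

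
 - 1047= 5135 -6182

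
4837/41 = 117  +  40/41  =  117.98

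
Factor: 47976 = 2^3*3^1*1999^1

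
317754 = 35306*9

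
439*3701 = 1624739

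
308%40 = 28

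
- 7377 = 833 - 8210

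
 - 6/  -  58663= 6/58663 = 0.00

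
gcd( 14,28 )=14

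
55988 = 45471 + 10517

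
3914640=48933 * 80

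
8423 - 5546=2877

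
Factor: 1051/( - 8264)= -2^( - 3)*1033^(-1)*1051^1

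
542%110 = 102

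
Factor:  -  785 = -5^1*  157^1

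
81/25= 81/25 = 3.24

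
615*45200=27798000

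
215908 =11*19628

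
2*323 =646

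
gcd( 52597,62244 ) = 1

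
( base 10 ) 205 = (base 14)109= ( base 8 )315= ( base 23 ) 8l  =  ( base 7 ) 412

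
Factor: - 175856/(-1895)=464/5 = 2^4*5^( - 1 )*29^1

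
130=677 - 547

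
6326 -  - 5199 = 11525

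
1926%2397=1926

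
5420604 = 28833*188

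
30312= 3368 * 9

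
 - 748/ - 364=2 + 5/91 =2.05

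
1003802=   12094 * 83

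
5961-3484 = 2477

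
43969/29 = 1516 +5/29 = 1516.17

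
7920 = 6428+1492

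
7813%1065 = 358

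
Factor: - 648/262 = -324/131 = - 2^2 * 3^4*131^(-1)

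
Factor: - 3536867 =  - 17^1*37^1*5623^1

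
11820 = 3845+7975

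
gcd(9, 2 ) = 1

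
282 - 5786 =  - 5504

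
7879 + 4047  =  11926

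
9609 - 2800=6809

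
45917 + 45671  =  91588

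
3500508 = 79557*44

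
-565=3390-3955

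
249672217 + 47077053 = 296749270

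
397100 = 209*1900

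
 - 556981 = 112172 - 669153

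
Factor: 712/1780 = 2^1*5^( - 1)  =  2/5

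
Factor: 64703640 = 2^3*3^1*5^1*29^1*18593^1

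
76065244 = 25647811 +50417433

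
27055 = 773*35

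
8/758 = 4/379 = 0.01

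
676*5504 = 3720704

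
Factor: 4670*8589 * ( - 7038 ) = - 2^2*3^3* 5^1 * 7^1 * 17^1*23^1 * 409^1*467^1= - 282298613940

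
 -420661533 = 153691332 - 574352865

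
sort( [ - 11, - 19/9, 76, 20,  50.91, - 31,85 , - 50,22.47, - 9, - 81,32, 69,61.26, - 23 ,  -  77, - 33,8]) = [ - 81, - 77, - 50, - 33, - 31,-23 , - 11,  -  9, - 19/9,8,20,22.47,32, 50.91 , 61.26, 69, 76,85 ]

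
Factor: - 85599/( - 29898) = 9511/3322=2^( - 1 ) *11^( - 1)*151^( - 1 )*9511^1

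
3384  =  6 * 564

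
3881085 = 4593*845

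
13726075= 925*14839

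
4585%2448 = 2137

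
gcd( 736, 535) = 1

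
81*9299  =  753219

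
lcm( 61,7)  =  427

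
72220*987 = 71281140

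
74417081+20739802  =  95156883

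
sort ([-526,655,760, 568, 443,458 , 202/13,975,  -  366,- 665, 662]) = [ - 665,-526,-366,202/13, 443,458, 568,  655,662, 760, 975 ]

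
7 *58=406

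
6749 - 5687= 1062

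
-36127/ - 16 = 36127/16 = 2257.94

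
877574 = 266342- - 611232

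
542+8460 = 9002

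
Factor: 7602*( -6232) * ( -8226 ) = 2^5*3^3  *7^1* 19^1*41^1*181^1*457^1 = 389712212064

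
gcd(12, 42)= 6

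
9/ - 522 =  - 1 + 57/58 = -0.02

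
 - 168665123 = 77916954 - 246582077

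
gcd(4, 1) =1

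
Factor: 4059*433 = 3^2*11^1*41^1*433^1 = 1757547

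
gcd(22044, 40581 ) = 501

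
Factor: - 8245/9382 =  - 2^( - 1 )*5^1*17^1*97^1 *4691^(-1 ) 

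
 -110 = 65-175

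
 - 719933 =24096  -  744029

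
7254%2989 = 1276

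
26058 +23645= 49703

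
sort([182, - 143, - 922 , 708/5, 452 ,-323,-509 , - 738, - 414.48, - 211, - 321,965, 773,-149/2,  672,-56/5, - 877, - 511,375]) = [- 922 ,  -  877, - 738, - 511, - 509, - 414.48, - 323,- 321,-211, - 143, - 149/2, - 56/5, 708/5, 182, 375,452, 672, 773, 965 ]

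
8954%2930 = 164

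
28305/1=28305 = 28305.00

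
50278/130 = 386 + 49/65 = 386.75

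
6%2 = 0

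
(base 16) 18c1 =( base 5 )200322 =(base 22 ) d21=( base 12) 3801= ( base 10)6337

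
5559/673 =5559/673 = 8.26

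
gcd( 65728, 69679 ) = 1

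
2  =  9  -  7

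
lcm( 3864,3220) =19320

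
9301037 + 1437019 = 10738056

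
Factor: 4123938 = 2^1*3^1*7^2*13^2*83^1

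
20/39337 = 20/39337 = 0.00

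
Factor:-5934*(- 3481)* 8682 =2^2*3^2*23^1*43^1*59^2*1447^1  =  179337597228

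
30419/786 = 30419/786 = 38.70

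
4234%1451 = 1332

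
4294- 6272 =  - 1978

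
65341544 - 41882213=23459331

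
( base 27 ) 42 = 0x6E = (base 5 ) 420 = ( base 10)110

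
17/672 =17/672 =0.03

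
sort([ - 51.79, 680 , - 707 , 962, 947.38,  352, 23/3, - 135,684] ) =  [ - 707,  -  135, - 51.79, 23/3,352 , 680, 684,  947.38 , 962]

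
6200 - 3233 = 2967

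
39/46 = 39/46 = 0.85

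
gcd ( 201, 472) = 1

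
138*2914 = 402132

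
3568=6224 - 2656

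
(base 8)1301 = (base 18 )233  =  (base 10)705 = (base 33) LC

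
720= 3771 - 3051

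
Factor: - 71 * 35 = -5^1 *7^1*71^1=-2485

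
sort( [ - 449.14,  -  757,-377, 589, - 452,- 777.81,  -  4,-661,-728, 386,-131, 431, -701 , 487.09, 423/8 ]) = [ - 777.81, - 757, -728, - 701, - 661,  -  452, - 449.14,  -  377,  -  131, - 4,  423/8, 386,431, 487.09,589 ]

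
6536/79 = 82 + 58/79=   82.73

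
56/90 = 28/45 = 0.62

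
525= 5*105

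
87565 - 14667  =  72898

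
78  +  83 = 161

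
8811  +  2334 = 11145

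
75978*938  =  71267364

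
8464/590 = 14+102/295 = 14.35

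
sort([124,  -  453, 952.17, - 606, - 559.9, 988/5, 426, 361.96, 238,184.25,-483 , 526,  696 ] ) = [ - 606 , -559.9, -483, - 453, 124 , 184.25, 988/5,238,361.96, 426, 526, 696,952.17 ] 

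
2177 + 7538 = 9715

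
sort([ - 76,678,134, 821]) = [ - 76, 134 , 678,821]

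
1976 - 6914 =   -  4938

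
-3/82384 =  - 3/82384 =- 0.00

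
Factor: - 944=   -  2^4*59^1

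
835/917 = 835/917 = 0.91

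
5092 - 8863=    - 3771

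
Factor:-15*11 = - 3^1*5^1*11^1 = - 165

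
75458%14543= 2743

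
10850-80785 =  - 69935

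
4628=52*89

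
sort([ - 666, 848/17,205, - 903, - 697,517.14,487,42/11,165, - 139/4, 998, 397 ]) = [ - 903 ,-697,-666, - 139/4,42/11,848/17,165,205,397, 487,  517.14,998] 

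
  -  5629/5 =  -  5629/5   =  - 1125.80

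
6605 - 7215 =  - 610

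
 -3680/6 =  - 1840/3  =  - 613.33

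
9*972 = 8748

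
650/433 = 1 + 217/433 = 1.50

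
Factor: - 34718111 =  - 19^1 *1827269^1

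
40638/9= 13546/3=4515.33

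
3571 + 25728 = 29299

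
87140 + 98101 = 185241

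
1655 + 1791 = 3446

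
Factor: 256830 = 2^1*3^1*5^1*7^1 * 1223^1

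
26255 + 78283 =104538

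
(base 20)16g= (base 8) 1030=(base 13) 323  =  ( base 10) 536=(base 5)4121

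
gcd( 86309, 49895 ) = 17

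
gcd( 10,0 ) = 10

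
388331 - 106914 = 281417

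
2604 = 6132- 3528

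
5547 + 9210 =14757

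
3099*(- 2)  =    -  6198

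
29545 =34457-4912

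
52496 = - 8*(-6562 ) 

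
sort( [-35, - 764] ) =[ - 764, - 35 ]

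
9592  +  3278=12870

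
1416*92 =130272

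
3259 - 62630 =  - 59371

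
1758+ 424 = 2182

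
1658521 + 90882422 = 92540943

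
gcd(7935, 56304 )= 69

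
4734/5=946+4/5 = 946.80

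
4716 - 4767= -51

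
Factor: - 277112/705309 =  - 376/957 = -  2^3 * 3^( - 1)*11^( - 1 ) * 29^(- 1 )*47^1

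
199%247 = 199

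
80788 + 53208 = 133996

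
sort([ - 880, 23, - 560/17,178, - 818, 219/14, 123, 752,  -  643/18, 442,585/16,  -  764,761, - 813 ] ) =[  -  880,  -  818,  -  813,  -  764, - 643/18, - 560/17, 219/14  ,  23,585/16 , 123, 178, 442, 752, 761] 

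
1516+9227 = 10743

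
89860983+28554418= 118415401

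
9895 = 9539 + 356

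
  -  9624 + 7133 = - 2491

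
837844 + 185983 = 1023827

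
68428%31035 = 6358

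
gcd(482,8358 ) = 2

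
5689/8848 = 5689/8848 = 0.64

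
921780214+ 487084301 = 1408864515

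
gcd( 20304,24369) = 3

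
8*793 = 6344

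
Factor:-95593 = -109^1*877^1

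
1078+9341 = 10419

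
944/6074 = 472/3037 = 0.16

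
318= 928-610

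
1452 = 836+616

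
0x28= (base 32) 18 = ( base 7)55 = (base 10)40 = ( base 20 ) 20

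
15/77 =15/77 = 0.19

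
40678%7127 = 5043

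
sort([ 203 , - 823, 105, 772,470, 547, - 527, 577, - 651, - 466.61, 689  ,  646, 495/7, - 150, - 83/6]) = [ -823, - 651 ,-527, - 466.61,  -  150,  -  83/6, 495/7, 105, 203,  470,547, 577,646, 689,772]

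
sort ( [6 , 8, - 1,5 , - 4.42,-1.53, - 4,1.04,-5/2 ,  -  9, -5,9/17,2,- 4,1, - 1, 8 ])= [ - 9,-5,-4.42, - 4,-4, - 5/2,-1.53, - 1,-1, 9/17 , 1, 1.04,2,5, 6,8,8]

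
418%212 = 206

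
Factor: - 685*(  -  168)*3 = 345240= 2^3 * 3^2 * 5^1*7^1 * 137^1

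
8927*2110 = 18835970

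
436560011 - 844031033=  - 407471022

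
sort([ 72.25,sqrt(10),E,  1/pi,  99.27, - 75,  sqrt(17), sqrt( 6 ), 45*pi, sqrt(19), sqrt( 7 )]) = [  -  75, 1/pi,sqrt(6 ),sqrt( 7 ), E , sqrt(10), sqrt( 17 ) , sqrt(19 ), 72.25, 99.27, 45*pi ]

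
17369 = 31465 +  - 14096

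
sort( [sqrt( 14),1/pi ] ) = [1/pi,sqrt ( 14) ] 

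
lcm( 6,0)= 0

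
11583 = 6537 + 5046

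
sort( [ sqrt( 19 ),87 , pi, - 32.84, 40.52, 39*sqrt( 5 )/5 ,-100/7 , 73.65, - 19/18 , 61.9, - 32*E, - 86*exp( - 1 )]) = [ - 32*E , - 32.84, - 86*exp( - 1 ) , - 100/7 ,  -  19/18,pi,sqrt(19 ), 39*sqrt( 5 )/5,40.52,61.9,  73.65,87]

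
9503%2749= 1256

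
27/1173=9/391= 0.02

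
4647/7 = 4647/7= 663.86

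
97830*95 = 9293850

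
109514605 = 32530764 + 76983841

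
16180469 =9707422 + 6473047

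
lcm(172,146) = 12556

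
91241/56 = 1629 + 17/56= 1629.30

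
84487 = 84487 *1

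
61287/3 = 20429= 20429.00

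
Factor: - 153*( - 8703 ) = 1331559 =3^4*17^1*967^1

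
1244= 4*311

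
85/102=5/6  =  0.83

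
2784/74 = 1392/37 = 37.62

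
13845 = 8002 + 5843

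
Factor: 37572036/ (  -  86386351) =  - 2^2*3^1 * 1571^1*1993^1 * 86386351^ (- 1 ) 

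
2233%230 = 163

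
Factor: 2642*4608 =2^10*3^2*1321^1= 12174336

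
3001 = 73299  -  70298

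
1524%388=360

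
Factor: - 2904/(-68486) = 12/283= 2^2 * 3^1*283^( - 1)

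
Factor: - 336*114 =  - 2^5*3^2*7^1*19^1= -  38304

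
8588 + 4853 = 13441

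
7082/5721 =1 + 1361/5721 = 1.24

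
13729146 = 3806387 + 9922759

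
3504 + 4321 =7825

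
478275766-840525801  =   - 362250035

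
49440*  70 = 3460800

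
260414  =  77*3382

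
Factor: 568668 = 2^2*  3^1*47389^1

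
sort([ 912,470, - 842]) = [ - 842,470,912]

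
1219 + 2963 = 4182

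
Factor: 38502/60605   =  54/85 = 2^1 *3^3 * 5^( - 1)*17^ ( - 1) 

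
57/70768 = 57/70768  =  0.00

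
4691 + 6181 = 10872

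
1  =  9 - 8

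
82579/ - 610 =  -136+381/610 = - 135.38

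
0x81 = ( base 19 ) 6F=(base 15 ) 89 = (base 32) 41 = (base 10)129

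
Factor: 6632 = 2^3 *829^1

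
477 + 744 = 1221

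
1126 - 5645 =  - 4519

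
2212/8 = 276+ 1/2 = 276.50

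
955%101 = 46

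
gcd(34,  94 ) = 2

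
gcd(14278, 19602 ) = 242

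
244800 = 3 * 81600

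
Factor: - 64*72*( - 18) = 2^10*3^4 = 82944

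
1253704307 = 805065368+448638939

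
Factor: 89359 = 193^1*463^1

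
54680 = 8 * 6835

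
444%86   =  14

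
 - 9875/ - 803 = 9875/803 = 12.30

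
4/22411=4/22411 = 0.00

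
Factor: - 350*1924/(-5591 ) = 673400/5591 = 2^3*5^2 * 7^1*13^1*37^1*5591^( - 1 )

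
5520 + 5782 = 11302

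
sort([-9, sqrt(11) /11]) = [ - 9 , sqrt( 11) /11] 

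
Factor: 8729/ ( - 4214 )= - 29/14= - 2^( - 1)*7^( - 1)*29^1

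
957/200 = 4+157/200  =  4.79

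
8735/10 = 873 + 1/2 = 873.50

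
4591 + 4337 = 8928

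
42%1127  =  42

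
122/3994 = 61/1997 = 0.03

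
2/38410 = 1/19205  =  0.00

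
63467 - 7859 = 55608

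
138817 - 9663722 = -9524905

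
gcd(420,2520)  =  420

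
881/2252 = 881/2252 = 0.39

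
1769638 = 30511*58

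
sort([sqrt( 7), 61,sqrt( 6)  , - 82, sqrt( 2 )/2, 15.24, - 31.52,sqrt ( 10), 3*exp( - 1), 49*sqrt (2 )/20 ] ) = [ - 82, - 31.52,sqrt ( 2)/2, 3*exp( -1) , sqrt(6 ), sqrt( 7) , sqrt( 10), 49*sqrt ( 2) /20, 15.24,61 ]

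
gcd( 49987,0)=49987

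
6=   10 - 4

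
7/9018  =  7/9018 = 0.00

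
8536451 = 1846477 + 6689974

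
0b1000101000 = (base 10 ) 552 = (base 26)l6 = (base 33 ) go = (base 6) 2320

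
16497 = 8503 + 7994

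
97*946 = 91762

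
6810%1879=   1173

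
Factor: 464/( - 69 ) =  - 2^4*3^( -1)*23^ ( - 1 )*29^1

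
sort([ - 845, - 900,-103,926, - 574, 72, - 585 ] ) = [ - 900, - 845,  -  585, - 574, - 103, 72, 926]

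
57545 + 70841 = 128386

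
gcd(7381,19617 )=1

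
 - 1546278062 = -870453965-675824097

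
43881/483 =90 + 137/161 = 90.85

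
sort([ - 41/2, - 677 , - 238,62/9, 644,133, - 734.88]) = [ - 734.88, - 677, - 238, - 41/2,62/9, 133,644]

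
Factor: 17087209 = 17087209^1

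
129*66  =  8514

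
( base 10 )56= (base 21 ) 2e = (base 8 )70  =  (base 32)1o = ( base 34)1m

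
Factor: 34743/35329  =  3^1*7^( - 3 ) *37^1*103^(-1 )*313^1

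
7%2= 1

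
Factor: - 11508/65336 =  - 2^ ( - 1 )*3^1*7^1*137^1*8167^( - 1) = -  2877/16334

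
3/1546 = 3/1546  =  0.00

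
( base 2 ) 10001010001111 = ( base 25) E3M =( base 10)8847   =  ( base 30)9or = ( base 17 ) 1da7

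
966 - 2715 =-1749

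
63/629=63/629=0.10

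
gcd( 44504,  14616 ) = 8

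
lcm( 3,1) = 3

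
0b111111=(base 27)29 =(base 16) 3F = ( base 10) 63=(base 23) 2h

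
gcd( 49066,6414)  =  2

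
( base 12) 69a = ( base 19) 2dd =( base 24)1gm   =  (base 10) 982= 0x3D6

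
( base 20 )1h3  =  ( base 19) 212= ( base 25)14I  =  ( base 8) 1347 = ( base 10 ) 743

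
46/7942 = 23/3971 = 0.01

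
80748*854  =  68958792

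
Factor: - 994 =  - 2^1*7^1*71^1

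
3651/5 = 730 + 1/5 = 730.20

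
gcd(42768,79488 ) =432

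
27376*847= 23187472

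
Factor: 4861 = 4861^1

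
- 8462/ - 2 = 4231/1 = 4231.00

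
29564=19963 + 9601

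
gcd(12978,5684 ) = 14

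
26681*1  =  26681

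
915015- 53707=861308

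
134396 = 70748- -63648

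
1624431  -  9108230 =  - 7483799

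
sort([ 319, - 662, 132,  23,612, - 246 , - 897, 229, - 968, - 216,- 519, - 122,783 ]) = [ - 968, - 897,  -  662,-519,-246 , - 216, - 122,  23, 132, 229,  319,  612, 783 ] 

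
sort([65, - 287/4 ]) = [ - 287/4, 65]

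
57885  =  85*681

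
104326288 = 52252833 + 52073455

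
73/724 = 73/724 = 0.10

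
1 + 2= 3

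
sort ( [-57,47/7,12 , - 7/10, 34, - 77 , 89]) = [ - 77, - 57, - 7/10,47/7,12,34,  89]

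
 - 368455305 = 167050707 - 535506012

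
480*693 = 332640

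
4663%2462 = 2201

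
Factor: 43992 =2^3*3^2*13^1*47^1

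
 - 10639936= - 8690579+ - 1949357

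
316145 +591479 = 907624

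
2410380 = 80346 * 30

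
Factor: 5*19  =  5^1*19^1 = 95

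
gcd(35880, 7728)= 552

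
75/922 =75/922 = 0.08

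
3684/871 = 4 + 200/871 = 4.23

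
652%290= 72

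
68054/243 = 68054/243 = 280.06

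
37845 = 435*87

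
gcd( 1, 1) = 1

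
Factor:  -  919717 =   -  17^1 *54101^1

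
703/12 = 703/12= 58.58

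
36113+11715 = 47828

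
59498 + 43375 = 102873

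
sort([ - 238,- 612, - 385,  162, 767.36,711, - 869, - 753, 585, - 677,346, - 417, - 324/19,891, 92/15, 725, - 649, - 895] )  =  [ - 895, - 869, - 753, - 677, - 649, - 612  , - 417, - 385 , - 238, - 324/19,92/15,  162, 346, 585,711, 725, 767.36,891]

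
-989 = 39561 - 40550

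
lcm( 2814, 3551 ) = 149142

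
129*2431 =313599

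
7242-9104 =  - 1862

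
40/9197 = 40/9197  =  0.00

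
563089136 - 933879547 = - 370790411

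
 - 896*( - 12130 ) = 10868480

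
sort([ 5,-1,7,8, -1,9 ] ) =[ - 1 ,-1,5,7,8,9] 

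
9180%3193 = 2794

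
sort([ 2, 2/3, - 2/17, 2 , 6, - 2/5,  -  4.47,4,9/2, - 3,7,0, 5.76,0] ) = [  -  4.47, - 3 , - 2/5, - 2/17,0, 0, 2/3, 2, 2,  4 , 9/2 , 5.76, 6,7 ] 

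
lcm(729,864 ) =23328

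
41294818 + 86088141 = 127382959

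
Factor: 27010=2^1*5^1 * 37^1 * 73^1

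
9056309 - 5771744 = 3284565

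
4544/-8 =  - 568 +0/1 = - 568.00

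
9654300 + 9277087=18931387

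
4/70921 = 4/70921=0.00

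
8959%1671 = 604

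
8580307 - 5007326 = 3572981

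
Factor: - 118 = -2^1*59^1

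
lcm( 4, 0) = 0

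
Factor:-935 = -5^1*11^1 * 17^1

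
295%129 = 37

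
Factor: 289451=37^1* 7823^1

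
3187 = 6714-3527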